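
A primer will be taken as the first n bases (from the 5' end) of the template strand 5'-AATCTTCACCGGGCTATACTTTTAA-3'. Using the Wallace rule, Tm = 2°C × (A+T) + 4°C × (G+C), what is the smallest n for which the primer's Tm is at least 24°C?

First 8 bases: AATCTTCA → Tm = 20°C (< 24°C)
First 9 bases: AATCTTCAC → Tm = 24°C (≥ 24°C)
Since every base adds ≥2°C, Tm only increases with n, so the threshold is first crossed at n = 9.

n = 9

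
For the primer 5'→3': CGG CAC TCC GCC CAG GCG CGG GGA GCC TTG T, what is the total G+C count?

Base counts: A=3, G=12, T=4, C=12
G+C = 12 + 12 = 24

24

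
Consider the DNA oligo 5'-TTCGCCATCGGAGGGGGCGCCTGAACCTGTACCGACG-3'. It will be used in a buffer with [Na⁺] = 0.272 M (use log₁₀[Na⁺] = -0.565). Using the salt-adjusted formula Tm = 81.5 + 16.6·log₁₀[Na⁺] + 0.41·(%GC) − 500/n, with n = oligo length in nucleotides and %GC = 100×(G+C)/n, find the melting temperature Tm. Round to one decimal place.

Length n = 37. T=6, C=12, G=13, A=6
G+C = 25, so %GC = 25/37 × 100 = 67.568%
Salt term: 16.6 × (-0.565) = -9.379
GC term: 0.41 × 67.568 = 27.703; length term: −500/37 = −13.514
Tm = 81.5 + (-9.379) + 27.703 − 13.514 = 86.31 → 86.3°C

86.3°C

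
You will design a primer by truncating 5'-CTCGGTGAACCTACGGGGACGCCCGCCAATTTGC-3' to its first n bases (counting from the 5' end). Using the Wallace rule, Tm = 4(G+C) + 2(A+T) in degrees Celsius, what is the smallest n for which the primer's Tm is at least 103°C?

First 31 bases: CTCGGTGAACCTACGGGGACGCCCGCCAATT → Tm = 102°C (< 103°C)
First 32 bases: CTCGGTGAACCTACGGGGACGCCCGCCAATTT → Tm = 104°C (≥ 103°C)
Since every base adds ≥2°C, Tm only increases with n, so the threshold is first crossed at n = 32.

n = 32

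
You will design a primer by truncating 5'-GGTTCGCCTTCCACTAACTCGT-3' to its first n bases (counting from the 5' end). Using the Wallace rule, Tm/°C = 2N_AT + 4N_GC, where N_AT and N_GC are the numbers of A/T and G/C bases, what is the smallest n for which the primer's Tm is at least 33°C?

First 10 bases: GGTTCGCCTT → Tm = 32°C (< 33°C)
First 11 bases: GGTTCGCCTTC → Tm = 36°C (≥ 33°C)
Each additional base adds 2°C (A/T) or 4°C (G/C), so Tm is non-decreasing in n; n = 11 is the first length to reach 33°C.

n = 11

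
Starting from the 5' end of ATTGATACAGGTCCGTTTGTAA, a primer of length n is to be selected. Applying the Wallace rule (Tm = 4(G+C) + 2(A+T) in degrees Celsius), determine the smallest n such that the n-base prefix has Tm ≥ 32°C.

First 11 bases: ATTGATACAGG → Tm = 30°C (< 32°C)
First 12 bases: ATTGATACAGGT → Tm = 32°C (≥ 32°C)
Since every base adds ≥2°C, Tm only increases with n, so the threshold is first crossed at n = 12.

n = 12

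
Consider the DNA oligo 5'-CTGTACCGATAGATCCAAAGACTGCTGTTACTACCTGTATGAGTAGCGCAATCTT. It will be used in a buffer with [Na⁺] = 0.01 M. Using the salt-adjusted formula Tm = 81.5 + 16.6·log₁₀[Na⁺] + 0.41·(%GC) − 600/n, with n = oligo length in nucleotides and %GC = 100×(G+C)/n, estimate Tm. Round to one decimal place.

Length n = 55. Scanning the sequence gives A=15, T=16, G=11, C=13.
G+C = 24, so %GC = 24/55 × 100 = 43.636%
Salt term: 16.6 × (-2) = -33.2
GC term: 0.41 × 43.636 = 17.891; length term: −600/55 = −10.909
Tm = 81.5 + (-33.2) + 17.891 − 10.909 = 55.282 → 55.3°C

55.3°C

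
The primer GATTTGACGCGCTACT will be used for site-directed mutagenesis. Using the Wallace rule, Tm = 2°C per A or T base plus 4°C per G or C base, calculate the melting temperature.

48°C

Counting bases: G=4, C=4, T=5, A=3
AT pairs contribute 8, GC pairs contribute 8.
Tm = 4·8 + 2·8 = 32 + 16 = 48°C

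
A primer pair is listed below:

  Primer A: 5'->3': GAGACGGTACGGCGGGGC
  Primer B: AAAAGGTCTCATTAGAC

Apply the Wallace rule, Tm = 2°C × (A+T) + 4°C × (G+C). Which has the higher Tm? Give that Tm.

Primer A, 64°C

Primer A: A+T=4, G+C=14 → Tm = 2(4)+4(14) = 64°C
Primer B: A+T=11, G+C=6 → Tm = 2(11)+4(6) = 46°C
64°C vs 46°C → primer A is higher.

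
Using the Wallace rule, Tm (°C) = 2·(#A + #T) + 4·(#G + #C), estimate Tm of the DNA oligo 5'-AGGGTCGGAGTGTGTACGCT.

Counting bases: C=3, G=9, A=3, T=5
AT pairs contribute 8, GC pairs contribute 12.
Tm = 4·12 + 2·8 = 48 + 16 = 64°C

64°C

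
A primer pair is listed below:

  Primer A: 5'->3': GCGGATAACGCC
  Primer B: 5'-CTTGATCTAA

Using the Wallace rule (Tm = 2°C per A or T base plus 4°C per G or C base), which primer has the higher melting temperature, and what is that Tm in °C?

Primer A, 40°C

Primer A: A+T=4, G+C=8 → Tm = 2(4)+4(8) = 40°C
Primer B: A+T=7, G+C=3 → Tm = 2(7)+4(3) = 26°C
40°C vs 26°C → primer A is higher.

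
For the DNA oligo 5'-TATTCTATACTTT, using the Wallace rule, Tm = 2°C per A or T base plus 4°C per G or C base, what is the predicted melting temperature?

30°C

Base counts: C=2, A=3, T=8, G=0
A+T = 11, G+C = 2
Tm = 2×11 + 4×2 = 30°C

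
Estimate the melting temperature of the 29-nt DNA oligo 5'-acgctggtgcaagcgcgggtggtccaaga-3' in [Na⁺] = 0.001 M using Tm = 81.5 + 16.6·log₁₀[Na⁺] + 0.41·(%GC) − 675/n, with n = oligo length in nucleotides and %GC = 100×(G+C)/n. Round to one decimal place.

35.3°C

Length n = 29. G=12, C=7, A=6, T=4
G+C = 19, so %GC = 19/29 × 100 = 65.517%
Salt term: 16.6 × (-3) = -49.8
GC term: 0.41 × 65.517 = 26.862; length term: −675/29 = −23.276
Tm = 81.5 + (-49.8) + 26.862 − 23.276 = 35.286 → 35.3°C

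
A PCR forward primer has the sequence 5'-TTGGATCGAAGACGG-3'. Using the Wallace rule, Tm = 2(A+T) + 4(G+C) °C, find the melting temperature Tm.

C=2, G=6, T=3, A=4
AT pairs contribute 7, GC pairs contribute 8.
Tm = 2×7 + 4×8 = 46°C

46°C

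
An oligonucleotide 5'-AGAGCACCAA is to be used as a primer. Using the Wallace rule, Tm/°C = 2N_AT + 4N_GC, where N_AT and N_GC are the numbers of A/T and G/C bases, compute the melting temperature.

30°C

Base counts: G=2, T=0, A=5, C=3
So N_AT = 5 and N_GC = 5.
Tm = 4·5 + 2·5 = 20 + 10 = 30°C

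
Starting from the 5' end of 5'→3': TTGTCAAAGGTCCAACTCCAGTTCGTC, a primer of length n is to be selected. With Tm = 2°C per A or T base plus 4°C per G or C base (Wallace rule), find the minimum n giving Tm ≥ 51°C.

n = 18

First 17 bases: TTGTCAAAGGTCCAACT → Tm = 48°C (< 51°C)
First 18 bases: TTGTCAAAGGTCCAACTC → Tm = 52°C (≥ 51°C)
Since every base adds ≥2°C, Tm only increases with n, so the threshold is first crossed at n = 18.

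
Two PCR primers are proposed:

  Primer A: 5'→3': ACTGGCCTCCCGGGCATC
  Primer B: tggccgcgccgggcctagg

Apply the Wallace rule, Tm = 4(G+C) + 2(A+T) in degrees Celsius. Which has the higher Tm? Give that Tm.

Primer A: A+T=5, G+C=13 → Tm = 2(5)+4(13) = 62°C
Primer B: A+T=3, G+C=16 → Tm = 2(3)+4(16) = 70°C
62°C vs 70°C → primer B is higher.

Primer B, 70°C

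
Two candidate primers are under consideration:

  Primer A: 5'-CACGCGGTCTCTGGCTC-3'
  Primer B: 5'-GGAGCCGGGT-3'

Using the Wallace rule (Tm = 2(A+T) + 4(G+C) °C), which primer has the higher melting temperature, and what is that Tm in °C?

Primer A: A+T=5, G+C=12 → Tm = 2(5)+4(12) = 58°C
Primer B: A+T=2, G+C=8 → Tm = 2(2)+4(8) = 36°C
58°C vs 36°C → primer A is higher.

Primer A, 58°C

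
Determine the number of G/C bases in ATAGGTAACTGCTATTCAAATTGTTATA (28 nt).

7

Counting bases: T=11, A=10, C=3, G=4
Total G or C: 4 + 3 = 7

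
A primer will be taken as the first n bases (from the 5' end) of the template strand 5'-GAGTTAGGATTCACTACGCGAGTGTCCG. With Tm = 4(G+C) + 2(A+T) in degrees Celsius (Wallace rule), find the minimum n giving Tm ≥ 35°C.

n = 13

First 12 bases: GAGTTAGGATTC → Tm = 34°C (< 35°C)
First 13 bases: GAGTTAGGATTCA → Tm = 36°C (≥ 35°C)
Since every base adds ≥2°C, Tm only increases with n, so the threshold is first crossed at n = 13.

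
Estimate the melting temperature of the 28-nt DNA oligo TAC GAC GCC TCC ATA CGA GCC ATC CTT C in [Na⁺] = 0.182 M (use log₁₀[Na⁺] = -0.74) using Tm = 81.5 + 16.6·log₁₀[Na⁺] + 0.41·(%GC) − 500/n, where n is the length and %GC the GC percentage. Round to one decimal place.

74.8°C

Length n = 28. A=6, T=6, C=12, G=4
G+C = 16, so %GC = 16/28 × 100 = 57.143%
Salt term: 16.6 × (-0.74) = -12.284
GC term: 0.41 × 57.143 = 23.429; length term: −500/28 = −17.857
Tm = 81.5 + (-12.284) + 23.429 − 17.857 = 74.788 → 74.8°C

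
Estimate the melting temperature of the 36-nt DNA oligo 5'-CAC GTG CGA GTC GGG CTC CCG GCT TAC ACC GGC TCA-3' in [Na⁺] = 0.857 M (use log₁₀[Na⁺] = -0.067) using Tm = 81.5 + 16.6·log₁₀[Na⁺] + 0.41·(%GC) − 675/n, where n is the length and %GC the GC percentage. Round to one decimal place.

90.1°C

Length n = 36. Counting bases: A=5, T=6, G=11, C=14
G+C = 25, so %GC = 25/36 × 100 = 69.444%
Salt term: 16.6 × (-0.067) = -1.112
GC term: 0.41 × 69.444 = 28.472; length term: −675/36 = −18.75
Tm = 81.5 + (-1.112) + 28.472 − 18.75 = 90.11 → 90.1°C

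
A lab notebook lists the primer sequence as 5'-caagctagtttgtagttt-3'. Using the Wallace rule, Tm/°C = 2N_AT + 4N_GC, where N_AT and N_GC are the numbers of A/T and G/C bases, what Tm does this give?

48°C

Base counts: A=4, T=8, C=2, G=4
A+T = 12, G+C = 6
Tm = 2(12) + 4(6) = 24 + 24 = 48°C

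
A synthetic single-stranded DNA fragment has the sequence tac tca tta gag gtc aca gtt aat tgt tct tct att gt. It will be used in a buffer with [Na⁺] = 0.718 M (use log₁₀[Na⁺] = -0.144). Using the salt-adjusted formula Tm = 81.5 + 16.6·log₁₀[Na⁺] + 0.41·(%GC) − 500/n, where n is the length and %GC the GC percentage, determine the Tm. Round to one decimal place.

Length n = 38. Counting bases: C=6, G=6, T=17, A=9
G+C = 12, so %GC = 12/38 × 100 = 31.579%
Salt term: 16.6 × (-0.144) = -2.39
GC term: 0.41 × 31.579 = 12.947; length term: −500/38 = −13.158
Tm = 81.5 + (-2.39) + 12.947 − 13.158 = 78.899 → 78.9°C

78.9°C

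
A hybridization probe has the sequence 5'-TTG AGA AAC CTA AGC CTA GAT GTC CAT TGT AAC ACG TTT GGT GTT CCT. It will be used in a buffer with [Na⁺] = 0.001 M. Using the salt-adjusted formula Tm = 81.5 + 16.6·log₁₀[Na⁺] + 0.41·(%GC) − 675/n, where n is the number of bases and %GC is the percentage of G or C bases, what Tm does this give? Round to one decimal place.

34.7°C

Length n = 48. Scanning the sequence gives C=10, G=10, A=12, T=16.
G+C = 20, so %GC = 20/48 × 100 = 41.667%
Salt term: 16.6 × (-3) = -49.8
GC term: 0.41 × 41.667 = 17.083; length term: −675/48 = −14.062
Tm = 81.5 + (-49.8) + 17.083 − 14.062 = 34.721 → 34.7°C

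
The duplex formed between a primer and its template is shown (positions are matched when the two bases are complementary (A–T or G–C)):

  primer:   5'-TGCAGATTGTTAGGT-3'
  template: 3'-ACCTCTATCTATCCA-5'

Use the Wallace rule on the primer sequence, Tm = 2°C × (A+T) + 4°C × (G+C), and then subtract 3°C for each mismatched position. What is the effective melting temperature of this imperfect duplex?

Primer base counts: A=3, T=6, G=5, C=1 → A+T=9, G+C=6
Perfect-match Tm = 2(9) + 4(6) = 18 + 24 = 42°C
Mismatches (positions where the bases are not complementary): 3 (at positions 3, 8, 10)
Effective Tm = 42 − 3×3 = 42 − 9 = 33°C

33°C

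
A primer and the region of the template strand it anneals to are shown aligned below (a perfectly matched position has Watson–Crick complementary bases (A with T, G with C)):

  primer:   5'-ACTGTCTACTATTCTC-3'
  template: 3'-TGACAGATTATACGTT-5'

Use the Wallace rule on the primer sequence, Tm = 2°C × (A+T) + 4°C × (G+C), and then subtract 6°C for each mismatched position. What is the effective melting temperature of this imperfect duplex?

Primer base counts: A=3, T=7, G=1, C=5 → A+T=10, G+C=6
Perfect-match Tm = 2(10) + 4(6) = 20 + 24 = 44°C
Mismatches (positions where the bases are not complementary): 4 (at positions 9, 13, 15, 16)
Effective Tm = 44 − 4×6 = 44 − 24 = 20°C

20°C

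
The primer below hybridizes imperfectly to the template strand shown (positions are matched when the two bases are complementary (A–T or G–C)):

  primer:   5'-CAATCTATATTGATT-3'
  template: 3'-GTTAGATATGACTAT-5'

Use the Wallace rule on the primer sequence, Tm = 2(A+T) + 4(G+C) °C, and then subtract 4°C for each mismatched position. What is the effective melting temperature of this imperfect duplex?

Primer base counts: A=5, T=7, G=1, C=2 → A+T=12, G+C=3
Perfect-match Tm = 2(12) + 4(3) = 24 + 12 = 36°C
Mismatches (positions where the bases are not complementary): 2 (at positions 10, 15)
Effective Tm = 36 − 2×4 = 36 − 8 = 28°C

28°C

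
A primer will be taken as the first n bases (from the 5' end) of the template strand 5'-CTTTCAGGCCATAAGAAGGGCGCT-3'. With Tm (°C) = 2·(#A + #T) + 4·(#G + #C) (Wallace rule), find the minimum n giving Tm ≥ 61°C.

First 20 bases: CTTTCAGGCCATAAGAAGGG → Tm = 60°C (< 61°C)
First 21 bases: CTTTCAGGCCATAAGAAGGGC → Tm = 64°C (≥ 61°C)
Each additional base adds 2°C (A/T) or 4°C (G/C), so Tm is non-decreasing in n; n = 21 is the first length to reach 61°C.

n = 21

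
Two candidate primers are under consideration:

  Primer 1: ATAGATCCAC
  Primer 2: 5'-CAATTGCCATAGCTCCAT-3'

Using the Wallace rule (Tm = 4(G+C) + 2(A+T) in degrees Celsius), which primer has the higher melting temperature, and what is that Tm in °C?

Primer 1: A+T=6, G+C=4 → Tm = 2(6)+4(4) = 28°C
Primer 2: A+T=10, G+C=8 → Tm = 2(10)+4(8) = 52°C
28°C vs 52°C → primer 2 is higher.

Primer 2, 52°C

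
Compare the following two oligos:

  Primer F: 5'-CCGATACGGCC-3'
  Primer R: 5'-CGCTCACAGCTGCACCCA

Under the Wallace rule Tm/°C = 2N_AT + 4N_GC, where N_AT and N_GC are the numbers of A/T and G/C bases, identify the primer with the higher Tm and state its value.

Primer F: A+T=3, G+C=8 → Tm = 2(3)+4(8) = 38°C
Primer R: A+T=6, G+C=12 → Tm = 2(6)+4(12) = 60°C
38°C vs 60°C → primer R is higher.

Primer R, 60°C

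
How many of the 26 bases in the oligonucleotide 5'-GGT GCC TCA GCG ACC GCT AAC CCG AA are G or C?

Base counts: C=10, A=6, G=7, T=3
Total G or C: 7 + 10 = 17

17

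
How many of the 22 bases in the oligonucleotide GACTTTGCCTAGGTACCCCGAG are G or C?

13

A=4, G=6, C=7, T=5
Total G or C: 6 + 7 = 13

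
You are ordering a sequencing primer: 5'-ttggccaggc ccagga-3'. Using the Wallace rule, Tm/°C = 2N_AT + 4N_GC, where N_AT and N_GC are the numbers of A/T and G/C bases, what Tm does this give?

54°C

Scanning the sequence gives G=6, C=5, A=3, T=2.
So N_AT = 5 and N_GC = 11.
Tm = 4·11 + 2·5 = 44 + 10 = 54°C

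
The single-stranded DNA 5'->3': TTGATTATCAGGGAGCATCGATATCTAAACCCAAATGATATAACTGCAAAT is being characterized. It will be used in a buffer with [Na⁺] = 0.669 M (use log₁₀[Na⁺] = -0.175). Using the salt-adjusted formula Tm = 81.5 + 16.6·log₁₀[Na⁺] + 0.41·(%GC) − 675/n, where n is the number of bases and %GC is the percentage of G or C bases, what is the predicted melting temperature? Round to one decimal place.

79.0°C

Length n = 51. C=9, G=8, T=14, A=20
G+C = 17, so %GC = 17/51 × 100 = 33.333%
Salt term: 16.6 × (-0.175) = -2.905
GC term: 0.41 × 33.333 = 13.667; length term: −675/51 = −13.235
Tm = 81.5 + (-2.905) + 13.667 − 13.235 = 79.027 → 79.0°C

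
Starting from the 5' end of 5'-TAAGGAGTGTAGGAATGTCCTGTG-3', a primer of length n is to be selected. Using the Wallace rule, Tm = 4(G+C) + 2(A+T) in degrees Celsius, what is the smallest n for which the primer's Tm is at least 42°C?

First 14 bases: TAAGGAGTGTAGGA → Tm = 40°C (< 42°C)
First 15 bases: TAAGGAGTGTAGGAA → Tm = 42°C (≥ 42°C)
Since every base adds ≥2°C, Tm only increases with n, so the threshold is first crossed at n = 15.

n = 15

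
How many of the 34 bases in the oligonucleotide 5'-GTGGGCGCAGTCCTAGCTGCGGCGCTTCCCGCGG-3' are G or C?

Base counts: C=12, A=2, G=14, T=6
G+C = 14 + 12 = 26

26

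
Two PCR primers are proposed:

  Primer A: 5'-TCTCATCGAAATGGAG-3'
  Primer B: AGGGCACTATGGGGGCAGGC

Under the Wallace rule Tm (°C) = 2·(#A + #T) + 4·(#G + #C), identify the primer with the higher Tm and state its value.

Primer A: A+T=9, G+C=7 → Tm = 2(9)+4(7) = 46°C
Primer B: A+T=6, G+C=14 → Tm = 2(6)+4(14) = 68°C
46°C vs 68°C → primer B is higher.

Primer B, 68°C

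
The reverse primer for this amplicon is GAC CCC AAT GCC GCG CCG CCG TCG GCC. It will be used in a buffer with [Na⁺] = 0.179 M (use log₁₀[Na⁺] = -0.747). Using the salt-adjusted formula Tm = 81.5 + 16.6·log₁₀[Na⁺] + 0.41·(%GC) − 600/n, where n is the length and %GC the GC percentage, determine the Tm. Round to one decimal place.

Length n = 27. Scanning the sequence gives T=2, A=3, G=8, C=14.
G+C = 22, so %GC = 22/27 × 100 = 81.481%
Salt term: 16.6 × (-0.747) = -12.4
GC term: 0.41 × 81.481 = 33.407; length term: −600/27 = −22.222
Tm = 81.5 + (-12.4) + 33.407 − 22.222 = 80.285 → 80.3°C

80.3°C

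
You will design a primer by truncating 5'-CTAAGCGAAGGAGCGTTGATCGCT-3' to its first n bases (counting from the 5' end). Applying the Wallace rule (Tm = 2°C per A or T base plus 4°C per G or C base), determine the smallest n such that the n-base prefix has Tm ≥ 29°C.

First 9 bases: CTAAGCGAA → Tm = 26°C (< 29°C)
First 10 bases: CTAAGCGAAG → Tm = 30°C (≥ 29°C)
Each additional base adds 2°C (A/T) or 4°C (G/C), so Tm is non-decreasing in n; n = 10 is the first length to reach 29°C.

n = 10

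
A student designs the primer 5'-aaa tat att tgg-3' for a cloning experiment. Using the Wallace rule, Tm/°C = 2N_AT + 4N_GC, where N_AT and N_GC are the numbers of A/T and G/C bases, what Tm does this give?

T=5, G=2, C=0, A=5
AT pairs contribute 10, GC pairs contribute 2.
Tm = 4·2 + 2·10 = 8 + 20 = 28°C

28°C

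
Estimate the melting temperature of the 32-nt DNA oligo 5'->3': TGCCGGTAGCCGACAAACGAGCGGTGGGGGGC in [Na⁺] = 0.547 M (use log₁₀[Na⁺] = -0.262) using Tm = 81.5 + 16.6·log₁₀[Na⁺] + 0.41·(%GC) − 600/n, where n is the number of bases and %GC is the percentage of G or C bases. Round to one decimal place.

87.9°C

Length n = 32. A=6, G=15, C=8, T=3
G+C = 23, so %GC = 23/32 × 100 = 71.875%
Salt term: 16.6 × (-0.262) = -4.349
GC term: 0.41 × 71.875 = 29.469; length term: −600/32 = −18.75
Tm = 81.5 + (-4.349) + 29.469 − 18.75 = 87.87 → 87.9°C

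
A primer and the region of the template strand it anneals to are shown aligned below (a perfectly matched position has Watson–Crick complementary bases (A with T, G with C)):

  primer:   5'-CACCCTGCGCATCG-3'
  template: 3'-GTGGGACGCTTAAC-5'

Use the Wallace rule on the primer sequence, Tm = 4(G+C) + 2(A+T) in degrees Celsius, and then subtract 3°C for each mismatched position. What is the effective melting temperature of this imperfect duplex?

42°C

Primer base counts: A=2, T=2, G=3, C=7 → A+T=4, G+C=10
Perfect-match Tm = 2(4) + 4(10) = 8 + 40 = 48°C
Mismatches (positions where the bases are not complementary): 2 (at positions 10, 13)
Effective Tm = 48 − 2×3 = 48 − 6 = 42°C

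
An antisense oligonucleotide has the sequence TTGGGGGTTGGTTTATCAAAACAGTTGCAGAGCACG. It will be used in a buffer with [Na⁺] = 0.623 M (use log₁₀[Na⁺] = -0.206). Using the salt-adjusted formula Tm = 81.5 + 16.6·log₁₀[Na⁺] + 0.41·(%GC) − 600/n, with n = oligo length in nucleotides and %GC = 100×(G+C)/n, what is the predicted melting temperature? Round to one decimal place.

Length n = 36. Scanning the sequence gives A=9, G=12, C=5, T=10.
G+C = 17, so %GC = 17/36 × 100 = 47.222%
Salt term: 16.6 × (-0.206) = -3.42
GC term: 0.41 × 47.222 = 19.361; length term: −600/36 = −16.667
Tm = 81.5 + (-3.42) + 19.361 − 16.667 = 80.774 → 80.8°C

80.8°C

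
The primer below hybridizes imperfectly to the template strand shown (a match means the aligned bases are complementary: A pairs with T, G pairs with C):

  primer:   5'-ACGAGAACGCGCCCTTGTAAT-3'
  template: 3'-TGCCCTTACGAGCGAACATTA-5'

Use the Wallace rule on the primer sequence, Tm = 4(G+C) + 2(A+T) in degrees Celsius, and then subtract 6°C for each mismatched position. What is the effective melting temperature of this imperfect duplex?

Primer base counts: A=6, T=4, G=5, C=6 → A+T=10, G+C=11
Perfect-match Tm = 2(10) + 4(11) = 20 + 44 = 64°C
Mismatches (positions where the bases are not complementary): 4 (at positions 4, 8, 11, 13)
Effective Tm = 64 − 4×6 = 64 − 24 = 40°C

40°C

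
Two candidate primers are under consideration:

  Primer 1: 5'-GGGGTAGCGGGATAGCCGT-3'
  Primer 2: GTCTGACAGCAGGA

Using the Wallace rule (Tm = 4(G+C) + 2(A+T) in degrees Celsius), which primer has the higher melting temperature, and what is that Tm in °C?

Primer 1, 64°C

Primer 1: A+T=6, G+C=13 → Tm = 2(6)+4(13) = 64°C
Primer 2: A+T=6, G+C=8 → Tm = 2(6)+4(8) = 44°C
64°C vs 44°C → primer 1 is higher.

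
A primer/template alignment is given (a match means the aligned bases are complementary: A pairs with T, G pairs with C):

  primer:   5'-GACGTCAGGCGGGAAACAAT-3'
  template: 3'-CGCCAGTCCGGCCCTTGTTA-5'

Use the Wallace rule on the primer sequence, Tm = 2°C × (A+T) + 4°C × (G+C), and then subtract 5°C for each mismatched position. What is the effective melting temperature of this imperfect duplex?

Primer base counts: A=7, T=2, G=7, C=4 → A+T=9, G+C=11
Perfect-match Tm = 2(9) + 4(11) = 18 + 44 = 62°C
Mismatches (positions where the bases are not complementary): 4 (at positions 2, 3, 11, 14)
Effective Tm = 62 − 4×5 = 62 − 20 = 42°C

42°C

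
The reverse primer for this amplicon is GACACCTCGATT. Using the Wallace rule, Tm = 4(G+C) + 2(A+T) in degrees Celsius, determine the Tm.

Counting bases: T=3, A=3, G=2, C=4
AT pairs contribute 6, GC pairs contribute 6.
Tm = 2×6 + 4×6 = 36°C

36°C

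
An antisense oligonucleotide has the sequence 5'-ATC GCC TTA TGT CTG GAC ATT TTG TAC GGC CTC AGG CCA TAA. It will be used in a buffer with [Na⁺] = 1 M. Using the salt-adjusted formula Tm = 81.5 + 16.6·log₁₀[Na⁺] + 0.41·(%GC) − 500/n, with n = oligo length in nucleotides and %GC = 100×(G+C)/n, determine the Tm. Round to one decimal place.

89.1°C

Length n = 42. Counting bases: G=9, C=11, T=13, A=9
G+C = 20, so %GC = 20/42 × 100 = 47.619%
Salt term: 16.6 × (0) = 0
GC term: 0.41 × 47.619 = 19.524; length term: −500/42 = −11.905
Tm = 81.5 + (0) + 19.524 − 11.905 = 89.119 → 89.1°C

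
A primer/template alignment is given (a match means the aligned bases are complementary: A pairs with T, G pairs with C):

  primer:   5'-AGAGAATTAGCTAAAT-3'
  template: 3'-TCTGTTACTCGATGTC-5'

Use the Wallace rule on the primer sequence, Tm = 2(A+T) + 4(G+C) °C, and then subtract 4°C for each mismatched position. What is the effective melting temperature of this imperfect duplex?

Primer base counts: A=8, T=4, G=3, C=1 → A+T=12, G+C=4
Perfect-match Tm = 2(12) + 4(4) = 24 + 16 = 40°C
Mismatches (positions where the bases are not complementary): 4 (at positions 4, 8, 14, 16)
Effective Tm = 40 − 4×4 = 40 − 16 = 24°C

24°C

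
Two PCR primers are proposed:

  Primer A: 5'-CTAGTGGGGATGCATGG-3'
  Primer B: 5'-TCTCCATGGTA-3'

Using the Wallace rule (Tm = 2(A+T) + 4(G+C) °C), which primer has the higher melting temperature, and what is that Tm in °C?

Primer A, 54°C

Primer A: A+T=7, G+C=10 → Tm = 2(7)+4(10) = 54°C
Primer B: A+T=6, G+C=5 → Tm = 2(6)+4(5) = 32°C
54°C vs 32°C → primer A is higher.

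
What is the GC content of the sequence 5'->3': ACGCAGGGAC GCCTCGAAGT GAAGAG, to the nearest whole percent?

62%

Counting bases: A=8, G=10, C=6, T=2
G+C = 10 + 6 = 16 out of 26 bases
%GC = 16/26 × 100 = 61.54% ≈ 62%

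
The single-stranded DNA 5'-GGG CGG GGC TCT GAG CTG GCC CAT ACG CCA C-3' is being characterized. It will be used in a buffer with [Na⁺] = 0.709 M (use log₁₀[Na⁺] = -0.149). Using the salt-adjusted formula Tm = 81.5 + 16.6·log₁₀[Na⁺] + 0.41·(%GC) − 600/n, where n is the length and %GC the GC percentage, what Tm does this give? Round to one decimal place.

Length n = 31. Base counts: A=4, T=4, C=11, G=12
G+C = 23, so %GC = 23/31 × 100 = 74.194%
Salt term: 16.6 × (-0.149) = -2.473
GC term: 0.41 × 74.194 = 30.42; length term: −600/31 = −19.355
Tm = 81.5 + (-2.473) + 30.42 − 19.355 = 90.092 → 90.1°C

90.1°C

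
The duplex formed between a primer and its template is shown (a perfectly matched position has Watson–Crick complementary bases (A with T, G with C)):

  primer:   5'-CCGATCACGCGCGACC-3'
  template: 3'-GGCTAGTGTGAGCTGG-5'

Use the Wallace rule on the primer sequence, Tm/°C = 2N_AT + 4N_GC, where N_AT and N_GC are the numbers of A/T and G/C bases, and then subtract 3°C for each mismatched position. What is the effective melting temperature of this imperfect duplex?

50°C

Primer base counts: A=3, T=1, G=4, C=8 → A+T=4, G+C=12
Perfect-match Tm = 2(4) + 4(12) = 8 + 48 = 56°C
Mismatches (positions where the bases are not complementary): 2 (at positions 9, 11)
Effective Tm = 56 − 2×3 = 56 − 6 = 50°C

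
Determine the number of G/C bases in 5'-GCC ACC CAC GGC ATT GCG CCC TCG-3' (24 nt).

Scanning the sequence gives T=3, A=3, G=6, C=12.
Total G or C: 6 + 12 = 18

18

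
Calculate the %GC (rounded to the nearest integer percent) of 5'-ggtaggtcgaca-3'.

Base counts: A=3, T=2, C=2, G=5
G+C = 5 + 2 = 7 out of 12 bases
%GC = 7/12 × 100 = 58.33% ≈ 58%

58%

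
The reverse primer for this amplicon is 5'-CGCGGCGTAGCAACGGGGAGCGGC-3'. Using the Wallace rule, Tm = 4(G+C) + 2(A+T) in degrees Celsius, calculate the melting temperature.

Counting bases: A=4, G=12, C=7, T=1
A+T = 5, G+C = 19
Tm = 2×5 + 4×19 = 86°C

86°C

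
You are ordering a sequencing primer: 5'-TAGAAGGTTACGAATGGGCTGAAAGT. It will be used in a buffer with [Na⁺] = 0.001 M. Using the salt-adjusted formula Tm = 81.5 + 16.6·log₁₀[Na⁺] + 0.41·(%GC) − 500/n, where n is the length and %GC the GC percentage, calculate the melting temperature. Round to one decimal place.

Length n = 26. Counting bases: T=6, G=9, A=9, C=2
G+C = 11, so %GC = 11/26 × 100 = 42.308%
Salt term: 16.6 × (-3) = -49.8
GC term: 0.41 × 42.308 = 17.346; length term: −500/26 = −19.231
Tm = 81.5 + (-49.8) + 17.346 − 19.231 = 29.815 → 29.8°C

29.8°C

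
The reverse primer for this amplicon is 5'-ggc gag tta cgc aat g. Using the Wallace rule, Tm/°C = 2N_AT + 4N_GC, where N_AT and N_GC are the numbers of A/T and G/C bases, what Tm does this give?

Base counts: C=3, G=6, T=3, A=4
So N_AT = 7 and N_GC = 9.
Tm = 2×7 + 4×9 = 50°C

50°C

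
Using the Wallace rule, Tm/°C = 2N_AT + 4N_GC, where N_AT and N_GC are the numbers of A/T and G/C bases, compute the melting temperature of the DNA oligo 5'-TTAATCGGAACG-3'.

34°C

Base counts: T=3, G=3, A=4, C=2
AT pairs contribute 7, GC pairs contribute 5.
Tm = 4·5 + 2·7 = 20 + 14 = 34°C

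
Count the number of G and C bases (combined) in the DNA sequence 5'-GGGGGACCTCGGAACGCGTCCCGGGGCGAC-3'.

24

Base counts: A=4, C=10, G=14, T=2
G+C = 14 + 10 = 24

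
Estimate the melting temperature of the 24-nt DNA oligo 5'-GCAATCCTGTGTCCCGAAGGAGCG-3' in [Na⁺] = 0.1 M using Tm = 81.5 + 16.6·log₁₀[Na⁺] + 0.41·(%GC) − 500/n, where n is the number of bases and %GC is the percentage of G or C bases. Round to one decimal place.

Length n = 24. Counting bases: T=4, A=5, G=8, C=7
G+C = 15, so %GC = 15/24 × 100 = 62.5%
Salt term: 16.6 × (-1) = -16.6
GC term: 0.41 × 62.5 = 25.625; length term: −500/24 = −20.833
Tm = 81.5 + (-16.6) + 25.625 − 20.833 = 69.692 → 69.7°C

69.7°C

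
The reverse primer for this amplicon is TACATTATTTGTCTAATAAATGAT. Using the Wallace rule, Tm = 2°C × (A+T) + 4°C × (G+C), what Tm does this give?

56°C

Counting bases: G=2, C=2, A=9, T=11
So N_AT = 20 and N_GC = 4.
Tm = 2(20) + 4(4) = 40 + 16 = 56°C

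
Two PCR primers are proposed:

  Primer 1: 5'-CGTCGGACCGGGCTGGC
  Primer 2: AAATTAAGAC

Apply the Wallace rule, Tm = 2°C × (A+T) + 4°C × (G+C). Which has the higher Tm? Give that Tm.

Primer 1: A+T=3, G+C=14 → Tm = 2(3)+4(14) = 62°C
Primer 2: A+T=8, G+C=2 → Tm = 2(8)+4(2) = 24°C
62°C vs 24°C → primer 1 is higher.

Primer 1, 62°C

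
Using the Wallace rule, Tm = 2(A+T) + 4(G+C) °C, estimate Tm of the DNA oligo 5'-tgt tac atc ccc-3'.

Counting bases: T=4, G=1, A=2, C=5
A+T = 6, G+C = 6
Tm = 2(6) + 4(6) = 12 + 24 = 36°C

36°C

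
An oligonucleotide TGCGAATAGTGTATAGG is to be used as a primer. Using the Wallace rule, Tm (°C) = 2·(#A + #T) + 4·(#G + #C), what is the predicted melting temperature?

Scanning the sequence gives C=1, T=5, G=6, A=5.
AT pairs contribute 10, GC pairs contribute 7.
Tm = 2(10) + 4(7) = 20 + 28 = 48°C

48°C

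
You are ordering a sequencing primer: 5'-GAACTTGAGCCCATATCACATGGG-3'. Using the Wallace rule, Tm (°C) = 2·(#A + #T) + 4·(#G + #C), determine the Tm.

72°C

Base counts: A=7, C=6, G=6, T=5
So N_AT = 12 and N_GC = 12.
Tm = 2×12 + 4×12 = 72°C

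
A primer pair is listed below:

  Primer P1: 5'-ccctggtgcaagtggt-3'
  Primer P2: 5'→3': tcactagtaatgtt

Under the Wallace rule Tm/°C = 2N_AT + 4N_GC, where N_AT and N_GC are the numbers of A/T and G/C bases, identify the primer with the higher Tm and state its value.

Primer P1, 52°C

Primer P1: A+T=6, G+C=10 → Tm = 2(6)+4(10) = 52°C
Primer P2: A+T=10, G+C=4 → Tm = 2(10)+4(4) = 36°C
52°C vs 36°C → primer P1 is higher.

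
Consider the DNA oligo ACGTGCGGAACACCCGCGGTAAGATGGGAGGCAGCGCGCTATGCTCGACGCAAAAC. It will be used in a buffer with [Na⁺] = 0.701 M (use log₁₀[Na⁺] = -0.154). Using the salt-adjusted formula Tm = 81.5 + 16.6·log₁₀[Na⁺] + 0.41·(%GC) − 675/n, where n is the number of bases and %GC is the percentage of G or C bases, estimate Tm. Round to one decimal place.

Length n = 56. Scanning the sequence gives C=16, G=19, A=15, T=6.
G+C = 35, so %GC = 35/56 × 100 = 62.5%
Salt term: 16.6 × (-0.154) = -2.556
GC term: 0.41 × 62.5 = 25.625; length term: −675/56 = −12.054
Tm = 81.5 + (-2.556) + 25.625 − 12.054 = 92.515 → 92.5°C

92.5°C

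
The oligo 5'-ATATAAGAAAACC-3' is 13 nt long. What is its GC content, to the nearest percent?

Scanning the sequence gives T=2, C=2, A=8, G=1.
G+C = 1 + 2 = 3 out of 13 bases
%GC = 3/13 × 100 = 23.08% ≈ 23%

23%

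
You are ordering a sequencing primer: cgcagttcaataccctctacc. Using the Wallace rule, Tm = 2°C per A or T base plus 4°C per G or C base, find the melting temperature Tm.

Scanning the sequence gives G=2, A=5, T=5, C=9.
So N_AT = 10 and N_GC = 11.
Tm = 2(10) + 4(11) = 20 + 44 = 64°C

64°C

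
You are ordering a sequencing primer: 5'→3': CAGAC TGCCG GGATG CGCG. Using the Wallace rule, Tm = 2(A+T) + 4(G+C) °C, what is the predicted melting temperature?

Counting bases: C=6, T=2, G=8, A=3
AT pairs contribute 5, GC pairs contribute 14.
Tm = 2×5 + 4×14 = 66°C

66°C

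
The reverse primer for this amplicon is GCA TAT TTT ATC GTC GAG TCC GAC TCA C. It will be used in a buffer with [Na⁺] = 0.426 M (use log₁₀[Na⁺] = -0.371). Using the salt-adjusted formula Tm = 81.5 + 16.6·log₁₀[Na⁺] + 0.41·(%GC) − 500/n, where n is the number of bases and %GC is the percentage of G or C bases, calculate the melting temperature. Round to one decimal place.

Length n = 28. Base counts: A=6, G=5, T=9, C=8
G+C = 13, so %GC = 13/28 × 100 = 46.429%
Salt term: 16.6 × (-0.371) = -6.159
GC term: 0.41 × 46.429 = 19.036; length term: −500/28 = −17.857
Tm = 81.5 + (-6.159) + 19.036 − 17.857 = 76.52 → 76.5°C

76.5°C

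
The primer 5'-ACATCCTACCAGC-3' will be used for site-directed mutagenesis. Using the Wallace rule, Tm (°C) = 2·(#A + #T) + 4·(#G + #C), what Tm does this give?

Counting bases: G=1, T=2, C=6, A=4
So N_AT = 6 and N_GC = 7.
Tm = 2(6) + 4(7) = 12 + 28 = 40°C

40°C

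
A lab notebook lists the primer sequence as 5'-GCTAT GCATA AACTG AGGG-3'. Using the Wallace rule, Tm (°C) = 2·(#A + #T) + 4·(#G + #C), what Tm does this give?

56°C

T=4, C=3, A=6, G=6
So N_AT = 10 and N_GC = 9.
Tm = 4·9 + 2·10 = 36 + 20 = 56°C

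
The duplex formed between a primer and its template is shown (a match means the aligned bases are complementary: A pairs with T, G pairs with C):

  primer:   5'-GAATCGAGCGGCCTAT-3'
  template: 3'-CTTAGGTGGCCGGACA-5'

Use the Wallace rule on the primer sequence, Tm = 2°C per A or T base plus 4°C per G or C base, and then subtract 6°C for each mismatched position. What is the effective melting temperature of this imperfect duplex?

Primer base counts: A=4, T=3, G=5, C=4 → A+T=7, G+C=9
Perfect-match Tm = 2(7) + 4(9) = 14 + 36 = 50°C
Mismatches (positions where the bases are not complementary): 3 (at positions 6, 8, 15)
Effective Tm = 50 − 3×6 = 50 − 18 = 32°C

32°C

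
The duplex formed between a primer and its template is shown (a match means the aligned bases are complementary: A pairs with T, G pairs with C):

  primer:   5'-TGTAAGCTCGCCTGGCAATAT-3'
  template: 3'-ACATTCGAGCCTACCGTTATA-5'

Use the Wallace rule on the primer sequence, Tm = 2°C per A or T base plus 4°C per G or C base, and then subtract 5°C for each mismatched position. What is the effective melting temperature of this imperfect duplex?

Primer base counts: A=5, T=6, G=5, C=5 → A+T=11, G+C=10
Perfect-match Tm = 2(11) + 4(10) = 22 + 40 = 62°C
Mismatches (positions where the bases are not complementary): 2 (at positions 11, 12)
Effective Tm = 62 − 2×5 = 62 − 10 = 52°C

52°C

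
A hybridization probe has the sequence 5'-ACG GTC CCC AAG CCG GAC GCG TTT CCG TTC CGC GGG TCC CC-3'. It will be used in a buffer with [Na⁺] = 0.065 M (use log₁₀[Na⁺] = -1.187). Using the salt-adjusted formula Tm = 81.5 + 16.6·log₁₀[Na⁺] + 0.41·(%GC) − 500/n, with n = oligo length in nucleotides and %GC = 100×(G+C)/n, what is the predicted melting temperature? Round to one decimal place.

79.6°C

Length n = 41. T=7, A=4, G=12, C=18
G+C = 30, so %GC = 30/41 × 100 = 73.171%
Salt term: 16.6 × (-1.187) = -19.704
GC term: 0.41 × 73.171 = 30; length term: −500/41 = −12.195
Tm = 81.5 + (-19.704) + 30 − 12.195 = 79.601 → 79.6°C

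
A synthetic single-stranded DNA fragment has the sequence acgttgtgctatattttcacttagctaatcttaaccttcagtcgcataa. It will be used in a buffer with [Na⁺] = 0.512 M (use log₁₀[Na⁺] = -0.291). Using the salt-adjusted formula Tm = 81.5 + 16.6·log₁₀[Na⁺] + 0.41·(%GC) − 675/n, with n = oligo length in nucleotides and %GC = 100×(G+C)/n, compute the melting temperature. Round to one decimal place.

Length n = 49. Scanning the sequence gives A=13, C=11, T=19, G=6.
G+C = 17, so %GC = 17/49 × 100 = 34.694%
Salt term: 16.6 × (-0.291) = -4.831
GC term: 0.41 × 34.694 = 14.225; length term: −675/49 = −13.776
Tm = 81.5 + (-4.831) + 14.225 − 13.776 = 77.118 → 77.1°C

77.1°C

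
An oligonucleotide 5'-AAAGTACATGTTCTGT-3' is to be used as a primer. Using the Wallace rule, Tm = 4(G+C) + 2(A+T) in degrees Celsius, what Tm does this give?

42°C

C=2, A=5, G=3, T=6
AT pairs contribute 11, GC pairs contribute 5.
Tm = 4·5 + 2·11 = 20 + 22 = 42°C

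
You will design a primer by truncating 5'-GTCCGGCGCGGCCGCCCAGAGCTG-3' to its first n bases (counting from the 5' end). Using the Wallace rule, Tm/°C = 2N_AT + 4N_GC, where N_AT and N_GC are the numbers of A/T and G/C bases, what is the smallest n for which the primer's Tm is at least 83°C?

First 22 bases: GTCCGGCGCGGCCGCCCAGAGC → Tm = 82°C (< 83°C)
First 23 bases: GTCCGGCGCGGCCGCCCAGAGCT → Tm = 84°C (≥ 83°C)
Since every base adds ≥2°C, Tm only increases with n, so the threshold is first crossed at n = 23.

n = 23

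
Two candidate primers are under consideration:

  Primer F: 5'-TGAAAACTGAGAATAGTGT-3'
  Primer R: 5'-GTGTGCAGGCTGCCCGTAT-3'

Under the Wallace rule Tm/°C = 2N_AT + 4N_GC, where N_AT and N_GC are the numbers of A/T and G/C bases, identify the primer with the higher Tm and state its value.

Primer F: A+T=13, G+C=6 → Tm = 2(13)+4(6) = 50°C
Primer R: A+T=7, G+C=12 → Tm = 2(7)+4(12) = 62°C
50°C vs 62°C → primer R is higher.

Primer R, 62°C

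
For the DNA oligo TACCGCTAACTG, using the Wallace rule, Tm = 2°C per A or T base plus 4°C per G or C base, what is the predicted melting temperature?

Scanning the sequence gives C=4, G=2, A=3, T=3.
AT pairs contribute 6, GC pairs contribute 6.
Tm = 2(6) + 4(6) = 12 + 24 = 36°C

36°C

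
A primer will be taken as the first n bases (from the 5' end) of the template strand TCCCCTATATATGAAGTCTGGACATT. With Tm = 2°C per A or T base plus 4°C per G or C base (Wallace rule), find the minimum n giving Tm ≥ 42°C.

n = 16

First 15 bases: TCCCCTATATATGAA → Tm = 40°C (< 42°C)
First 16 bases: TCCCCTATATATGAAG → Tm = 44°C (≥ 42°C)
Since every base adds ≥2°C, Tm only increases with n, so the threshold is first crossed at n = 16.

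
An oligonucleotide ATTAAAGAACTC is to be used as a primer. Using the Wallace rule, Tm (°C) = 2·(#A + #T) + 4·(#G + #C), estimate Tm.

Scanning the sequence gives T=3, G=1, A=6, C=2.
AT pairs contribute 9, GC pairs contribute 3.
Tm = 4·3 + 2·9 = 12 + 18 = 30°C

30°C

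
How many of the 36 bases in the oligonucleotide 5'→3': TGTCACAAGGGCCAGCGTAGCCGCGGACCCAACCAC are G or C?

Scanning the sequence gives G=10, C=14, T=3, A=9.
G+C = 10 + 14 = 24

24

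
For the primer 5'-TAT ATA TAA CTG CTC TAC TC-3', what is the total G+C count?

6

A=6, G=1, T=8, C=5
Total G or C: 1 + 5 = 6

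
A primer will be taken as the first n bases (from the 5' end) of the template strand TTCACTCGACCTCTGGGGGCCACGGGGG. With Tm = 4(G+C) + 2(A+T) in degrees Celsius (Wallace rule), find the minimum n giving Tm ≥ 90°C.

n = 27

First 26 bases: TTCACTCGACCTCTGGGGGCCACGGG → Tm = 88°C (< 90°C)
First 27 bases: TTCACTCGACCTCTGGGGGCCACGGGG → Tm = 92°C (≥ 90°C)
Each additional base adds 2°C (A/T) or 4°C (G/C), so Tm is non-decreasing in n; n = 27 is the first length to reach 90°C.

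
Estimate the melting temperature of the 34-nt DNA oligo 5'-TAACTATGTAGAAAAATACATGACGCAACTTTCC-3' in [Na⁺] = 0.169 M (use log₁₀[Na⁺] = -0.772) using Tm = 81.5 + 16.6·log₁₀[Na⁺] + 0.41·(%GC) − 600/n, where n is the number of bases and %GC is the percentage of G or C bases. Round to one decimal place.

Length n = 34. Base counts: C=7, T=9, A=14, G=4
G+C = 11, so %GC = 11/34 × 100 = 32.353%
Salt term: 16.6 × (-0.772) = -12.815
GC term: 0.41 × 32.353 = 13.265; length term: −600/34 = −17.647
Tm = 81.5 + (-12.815) + 13.265 − 17.647 = 64.303 → 64.3°C

64.3°C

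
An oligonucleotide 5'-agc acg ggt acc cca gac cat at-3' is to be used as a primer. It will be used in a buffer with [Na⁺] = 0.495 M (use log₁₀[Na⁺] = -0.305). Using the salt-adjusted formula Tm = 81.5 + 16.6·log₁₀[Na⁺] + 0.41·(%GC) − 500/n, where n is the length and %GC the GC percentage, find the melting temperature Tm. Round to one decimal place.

Length n = 23. Scanning the sequence gives C=8, A=7, G=5, T=3.
G+C = 13, so %GC = 13/23 × 100 = 56.522%
Salt term: 16.6 × (-0.305) = -5.063
GC term: 0.41 × 56.522 = 23.174; length term: −500/23 = −21.739
Tm = 81.5 + (-5.063) + 23.174 − 21.739 = 77.872 → 77.9°C

77.9°C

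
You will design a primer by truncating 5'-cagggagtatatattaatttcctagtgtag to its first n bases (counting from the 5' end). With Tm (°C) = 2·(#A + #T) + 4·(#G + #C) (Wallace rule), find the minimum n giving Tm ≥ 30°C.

n = 10

First 9 bases: CAGGGAGTA → Tm = 28°C (< 30°C)
First 10 bases: CAGGGAGTAT → Tm = 30°C (≥ 30°C)
Since every base adds ≥2°C, Tm only increases with n, so the threshold is first crossed at n = 10.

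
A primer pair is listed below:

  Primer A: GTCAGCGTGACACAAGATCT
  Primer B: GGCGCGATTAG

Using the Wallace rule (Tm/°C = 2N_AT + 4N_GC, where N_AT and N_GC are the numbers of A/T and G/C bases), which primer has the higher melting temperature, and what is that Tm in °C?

Primer A: A+T=10, G+C=10 → Tm = 2(10)+4(10) = 60°C
Primer B: A+T=4, G+C=7 → Tm = 2(4)+4(7) = 36°C
60°C vs 36°C → primer A is higher.

Primer A, 60°C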